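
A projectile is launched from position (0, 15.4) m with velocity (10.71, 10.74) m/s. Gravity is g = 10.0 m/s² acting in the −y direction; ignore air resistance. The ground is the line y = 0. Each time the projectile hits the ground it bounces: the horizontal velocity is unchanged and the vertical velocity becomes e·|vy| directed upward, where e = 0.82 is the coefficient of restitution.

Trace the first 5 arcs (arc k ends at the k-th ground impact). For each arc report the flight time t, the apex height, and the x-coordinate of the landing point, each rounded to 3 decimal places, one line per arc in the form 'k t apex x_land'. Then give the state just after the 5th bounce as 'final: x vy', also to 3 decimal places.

Arc 1: start y=15.400, vy=10.740 → t=3.132, apex=21.167, x_land=33.539, impact vy=-20.575
  bounce: vy ← 0.82·20.575 = 16.872
Arc 2: start y=0.000, vy=16.872 → t=3.374, apex=14.233, x_land=69.678, impact vy=-16.872
  bounce: vy ← 0.82·16.872 = 13.835
Arc 3: start y=0.000, vy=13.835 → t=2.767, apex=9.570, x_land=99.313, impact vy=-13.835
  bounce: vy ← 0.82·13.835 = 11.345
Arc 4: start y=0.000, vy=11.345 → t=2.269, apex=6.435, x_land=123.613, impact vy=-11.345
  bounce: vy ← 0.82·11.345 = 9.303
Arc 5: start y=0.000, vy=9.303 → t=1.861, apex=4.327, x_land=143.539, impact vy=-9.303
  bounce: vy ← 0.82·9.303 = 7.628

1 3.132 21.167 33.539
2 3.374 14.233 69.678
3 2.767 9.570 99.313
4 2.269 6.435 123.613
5 1.861 4.327 143.539
final: 143.539 7.628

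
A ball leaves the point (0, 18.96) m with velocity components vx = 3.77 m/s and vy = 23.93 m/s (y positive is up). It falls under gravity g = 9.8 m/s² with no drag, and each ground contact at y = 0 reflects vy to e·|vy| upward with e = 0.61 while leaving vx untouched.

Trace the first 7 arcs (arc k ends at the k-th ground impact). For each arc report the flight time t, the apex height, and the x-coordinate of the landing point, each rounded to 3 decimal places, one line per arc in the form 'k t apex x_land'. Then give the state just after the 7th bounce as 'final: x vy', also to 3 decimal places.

Arc 1: start y=18.960, vy=23.930 → t=5.577, apex=48.177, x_land=21.027, impact vy=-30.729
  bounce: vy ← 0.61·30.729 = 18.745
Arc 2: start y=0.000, vy=18.745 → t=3.825, apex=17.927, x_land=35.449, impact vy=-18.745
  bounce: vy ← 0.61·18.745 = 11.434
Arc 3: start y=0.000, vy=11.434 → t=2.334, apex=6.670, x_land=44.246, impact vy=-11.434
  bounce: vy ← 0.61·11.434 = 6.975
Arc 4: start y=0.000, vy=6.975 → t=1.423, apex=2.482, x_land=49.612, impact vy=-6.975
  bounce: vy ← 0.61·6.975 = 4.255
Arc 5: start y=0.000, vy=4.255 → t=0.868, apex=0.924, x_land=52.886, impact vy=-4.255
  bounce: vy ← 0.61·4.255 = 2.595
Arc 6: start y=0.000, vy=2.595 → t=0.530, apex=0.344, x_land=54.883, impact vy=-2.595
  bounce: vy ← 0.61·2.595 = 1.583
Arc 7: start y=0.000, vy=1.583 → t=0.323, apex=0.128, x_land=56.101, impact vy=-1.583
  bounce: vy ← 0.61·1.583 = 0.966

1 5.577 48.177 21.027
2 3.825 17.927 35.449
3 2.334 6.670 44.246
4 1.423 2.482 49.612
5 0.868 0.924 52.886
6 0.530 0.344 54.883
7 0.323 0.128 56.101
final: 56.101 0.966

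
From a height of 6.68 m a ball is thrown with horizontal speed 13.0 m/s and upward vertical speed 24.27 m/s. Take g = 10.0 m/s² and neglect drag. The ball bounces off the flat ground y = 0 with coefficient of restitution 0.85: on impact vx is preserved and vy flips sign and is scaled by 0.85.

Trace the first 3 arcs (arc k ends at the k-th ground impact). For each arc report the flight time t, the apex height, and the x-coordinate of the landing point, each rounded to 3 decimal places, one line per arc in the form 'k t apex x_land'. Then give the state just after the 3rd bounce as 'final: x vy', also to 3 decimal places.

Arc 1: start y=6.680, vy=24.270 → t=5.115, apex=36.132, x_land=66.497, impact vy=-26.882
  bounce: vy ← 0.85·26.882 = 22.850
Arc 2: start y=0.000, vy=22.850 → t=4.570, apex=26.105, x_land=125.906, impact vy=-22.850
  bounce: vy ← 0.85·22.850 = 19.422
Arc 3: start y=0.000, vy=19.422 → t=3.884, apex=18.861, x_land=176.404, impact vy=-19.422
  bounce: vy ← 0.85·19.422 = 16.509

1 5.115 36.132 66.497
2 4.570 26.105 125.906
3 3.884 18.861 176.404
final: 176.404 16.509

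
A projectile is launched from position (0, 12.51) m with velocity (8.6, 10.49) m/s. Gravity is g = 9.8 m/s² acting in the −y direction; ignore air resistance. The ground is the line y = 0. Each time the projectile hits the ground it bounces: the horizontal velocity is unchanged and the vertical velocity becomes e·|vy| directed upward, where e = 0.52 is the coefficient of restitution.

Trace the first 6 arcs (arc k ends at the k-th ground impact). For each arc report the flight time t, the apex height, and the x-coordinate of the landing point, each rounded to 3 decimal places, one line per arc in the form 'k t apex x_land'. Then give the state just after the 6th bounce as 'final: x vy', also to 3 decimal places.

1 2.994 18.124 25.745
2 2.000 4.901 42.947
3 1.040 1.325 51.891
4 0.541 0.358 56.543
5 0.281 0.097 58.961
6 0.146 0.026 60.219
final: 60.219 0.373

Arc 1: start y=12.510, vy=10.490 → t=2.994, apex=18.124, x_land=25.745, impact vy=-18.848
  bounce: vy ← 0.52·18.848 = 9.801
Arc 2: start y=0.000, vy=9.801 → t=2.000, apex=4.901, x_land=42.947, impact vy=-9.801
  bounce: vy ← 0.52·9.801 = 5.096
Arc 3: start y=0.000, vy=5.096 → t=1.040, apex=1.325, x_land=51.891, impact vy=-5.096
  bounce: vy ← 0.52·5.096 = 2.650
Arc 4: start y=0.000, vy=2.650 → t=0.541, apex=0.358, x_land=56.543, impact vy=-2.650
  bounce: vy ← 0.52·2.650 = 1.378
Arc 5: start y=0.000, vy=1.378 → t=0.281, apex=0.097, x_land=58.961, impact vy=-1.378
  bounce: vy ← 0.52·1.378 = 0.717
Arc 6: start y=0.000, vy=0.717 → t=0.146, apex=0.026, x_land=60.219, impact vy=-0.717
  bounce: vy ← 0.52·0.717 = 0.373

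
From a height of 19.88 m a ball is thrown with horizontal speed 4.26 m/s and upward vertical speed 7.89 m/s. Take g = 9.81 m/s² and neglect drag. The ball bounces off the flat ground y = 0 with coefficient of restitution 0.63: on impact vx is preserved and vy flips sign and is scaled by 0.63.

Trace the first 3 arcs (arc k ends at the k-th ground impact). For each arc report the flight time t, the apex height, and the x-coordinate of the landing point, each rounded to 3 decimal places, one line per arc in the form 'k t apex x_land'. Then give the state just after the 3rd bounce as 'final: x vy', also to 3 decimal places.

1 2.972 23.053 12.662
2 2.732 9.150 24.298
3 1.721 3.632 31.629
final: 31.629 5.318

Arc 1: start y=19.880, vy=7.890 → t=2.972, apex=23.053, x_land=12.662, impact vy=-21.267
  bounce: vy ← 0.63·21.267 = 13.398
Arc 2: start y=0.000, vy=13.398 → t=2.732, apex=9.150, x_land=24.298, impact vy=-13.398
  bounce: vy ← 0.63·13.398 = 8.441
Arc 3: start y=0.000, vy=8.441 → t=1.721, apex=3.632, x_land=31.629, impact vy=-8.441
  bounce: vy ← 0.63·8.441 = 5.318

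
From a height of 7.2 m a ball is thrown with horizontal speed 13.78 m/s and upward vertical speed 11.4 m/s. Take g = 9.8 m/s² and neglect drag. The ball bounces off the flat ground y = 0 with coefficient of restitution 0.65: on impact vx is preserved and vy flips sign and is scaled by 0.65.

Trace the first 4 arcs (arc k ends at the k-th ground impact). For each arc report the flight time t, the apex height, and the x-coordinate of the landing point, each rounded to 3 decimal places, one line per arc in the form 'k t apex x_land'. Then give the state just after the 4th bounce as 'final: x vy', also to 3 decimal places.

1 2.843 13.831 39.181
2 2.184 5.843 69.277
3 1.420 2.469 88.840
4 0.923 1.043 101.556
final: 101.556 2.939

Arc 1: start y=7.200, vy=11.400 → t=2.843, apex=13.831, x_land=39.181, impact vy=-16.465
  bounce: vy ← 0.65·16.465 = 10.702
Arc 2: start y=0.000, vy=10.702 → t=2.184, apex=5.843, x_land=69.277, impact vy=-10.702
  bounce: vy ← 0.65·10.702 = 6.956
Arc 3: start y=0.000, vy=6.956 → t=1.420, apex=2.469, x_land=88.840, impact vy=-6.956
  bounce: vy ← 0.65·6.956 = 4.522
Arc 4: start y=0.000, vy=4.522 → t=0.923, apex=1.043, x_land=101.556, impact vy=-4.522
  bounce: vy ← 0.65·4.522 = 2.939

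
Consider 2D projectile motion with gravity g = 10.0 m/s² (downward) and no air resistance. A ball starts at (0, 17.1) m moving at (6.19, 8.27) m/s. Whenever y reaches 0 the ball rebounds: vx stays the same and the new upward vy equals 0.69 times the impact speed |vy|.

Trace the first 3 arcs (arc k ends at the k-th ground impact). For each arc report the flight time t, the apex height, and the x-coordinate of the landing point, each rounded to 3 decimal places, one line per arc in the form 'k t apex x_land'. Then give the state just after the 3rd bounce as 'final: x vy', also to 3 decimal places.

Arc 1: start y=17.100, vy=8.270 → t=2.853, apex=20.520, x_land=17.659, impact vy=-20.258
  bounce: vy ← 0.69·20.258 = 13.978
Arc 2: start y=0.000, vy=13.978 → t=2.796, apex=9.769, x_land=34.964, impact vy=-13.978
  bounce: vy ← 0.69·13.978 = 9.645
Arc 3: start y=0.000, vy=9.645 → t=1.929, apex=4.651, x_land=46.904, impact vy=-9.645
  bounce: vy ← 0.69·9.645 = 6.655

1 2.853 20.520 17.659
2 2.796 9.769 34.964
3 1.929 4.651 46.904
final: 46.904 6.655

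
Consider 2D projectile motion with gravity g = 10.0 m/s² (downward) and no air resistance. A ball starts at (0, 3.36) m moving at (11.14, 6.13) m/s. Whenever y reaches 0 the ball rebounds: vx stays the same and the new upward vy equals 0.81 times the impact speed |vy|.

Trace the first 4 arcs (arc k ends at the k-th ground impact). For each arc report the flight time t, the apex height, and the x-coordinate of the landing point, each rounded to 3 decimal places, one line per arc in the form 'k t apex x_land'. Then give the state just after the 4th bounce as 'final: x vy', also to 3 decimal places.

1 1.637 5.239 18.232
2 1.658 3.437 36.705
3 1.343 2.255 51.668
4 1.088 1.480 63.788
final: 63.788 4.406

Arc 1: start y=3.360, vy=6.130 → t=1.637, apex=5.239, x_land=18.232, impact vy=-10.236
  bounce: vy ← 0.81·10.236 = 8.291
Arc 2: start y=0.000, vy=8.291 → t=1.658, apex=3.437, x_land=36.705, impact vy=-8.291
  bounce: vy ← 0.81·8.291 = 6.716
Arc 3: start y=0.000, vy=6.716 → t=1.343, apex=2.255, x_land=51.668, impact vy=-6.716
  bounce: vy ← 0.81·6.716 = 5.440
Arc 4: start y=0.000, vy=5.440 → t=1.088, apex=1.480, x_land=63.788, impact vy=-5.440
  bounce: vy ← 0.81·5.440 = 4.406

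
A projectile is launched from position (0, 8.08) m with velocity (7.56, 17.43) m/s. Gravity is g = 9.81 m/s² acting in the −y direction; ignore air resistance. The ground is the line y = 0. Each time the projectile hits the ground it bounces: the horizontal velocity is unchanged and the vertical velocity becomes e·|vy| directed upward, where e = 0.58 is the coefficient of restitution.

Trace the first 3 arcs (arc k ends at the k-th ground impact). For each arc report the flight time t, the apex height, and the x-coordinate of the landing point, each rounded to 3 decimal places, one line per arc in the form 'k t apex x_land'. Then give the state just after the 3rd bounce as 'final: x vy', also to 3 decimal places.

Arc 1: start y=8.080, vy=17.430 → t=3.969, apex=23.564, x_land=30.003, impact vy=-21.502
  bounce: vy ← 0.58·21.502 = 12.471
Arc 2: start y=0.000, vy=12.471 → t=2.543, apex=7.927, x_land=49.224, impact vy=-12.471
  bounce: vy ← 0.58·12.471 = 7.233
Arc 3: start y=0.000, vy=7.233 → t=1.475, apex=2.667, x_land=60.373, impact vy=-7.233
  bounce: vy ← 0.58·7.233 = 4.195

1 3.969 23.564 30.003
2 2.543 7.927 49.224
3 1.475 2.667 60.373
final: 60.373 4.195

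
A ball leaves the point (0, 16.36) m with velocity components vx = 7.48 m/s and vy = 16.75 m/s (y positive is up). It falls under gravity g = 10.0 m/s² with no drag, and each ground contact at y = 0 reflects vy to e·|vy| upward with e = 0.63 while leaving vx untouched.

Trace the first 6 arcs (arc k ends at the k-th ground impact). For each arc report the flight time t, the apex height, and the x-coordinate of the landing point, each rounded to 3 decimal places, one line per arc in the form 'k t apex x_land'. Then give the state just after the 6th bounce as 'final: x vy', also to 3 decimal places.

Arc 1: start y=16.360, vy=16.750 → t=4.140, apex=30.388, x_land=30.969, impact vy=-24.653
  bounce: vy ← 0.63·24.653 = 15.531
Arc 2: start y=0.000, vy=15.531 → t=3.106, apex=12.061, x_land=54.204, impact vy=-15.531
  bounce: vy ← 0.63·15.531 = 9.785
Arc 3: start y=0.000, vy=9.785 → t=1.957, apex=4.787, x_land=68.842, impact vy=-9.785
  bounce: vy ← 0.63·9.785 = 6.164
Arc 4: start y=0.000, vy=6.164 → t=1.233, apex=1.900, x_land=78.064, impact vy=-6.164
  bounce: vy ← 0.63·6.164 = 3.884
Arc 5: start y=0.000, vy=3.884 → t=0.777, apex=0.754, x_land=83.874, impact vy=-3.884
  bounce: vy ← 0.63·3.884 = 2.447
Arc 6: start y=0.000, vy=2.447 → t=0.489, apex=0.299, x_land=87.534, impact vy=-2.447
  bounce: vy ← 0.63·2.447 = 1.541

1 4.140 30.388 30.969
2 3.106 12.061 54.204
3 1.957 4.787 68.842
4 1.233 1.900 78.064
5 0.777 0.754 83.874
6 0.489 0.299 87.534
final: 87.534 1.541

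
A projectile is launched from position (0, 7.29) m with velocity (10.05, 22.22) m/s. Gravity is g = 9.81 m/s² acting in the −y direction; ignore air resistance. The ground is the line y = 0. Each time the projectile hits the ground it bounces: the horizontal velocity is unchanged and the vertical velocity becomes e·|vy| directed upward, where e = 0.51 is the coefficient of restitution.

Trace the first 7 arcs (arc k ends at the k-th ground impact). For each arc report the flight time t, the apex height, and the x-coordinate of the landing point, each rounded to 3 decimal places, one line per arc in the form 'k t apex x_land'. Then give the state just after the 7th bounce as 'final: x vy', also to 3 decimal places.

Arc 1: start y=7.290, vy=22.220 → t=4.837, apex=32.455, x_land=48.615, impact vy=-25.234
  bounce: vy ← 0.51·25.234 = 12.869
Arc 2: start y=0.000, vy=12.869 → t=2.624, apex=8.441, x_land=74.983, impact vy=-12.869
  bounce: vy ← 0.51·12.869 = 6.563
Arc 3: start y=0.000, vy=6.563 → t=1.338, apex=2.196, x_land=88.431, impact vy=-6.563
  bounce: vy ← 0.51·6.563 = 3.347
Arc 4: start y=0.000, vy=3.347 → t=0.682, apex=0.571, x_land=95.290, impact vy=-3.347
  bounce: vy ← 0.51·3.347 = 1.707
Arc 5: start y=0.000, vy=1.707 → t=0.348, apex=0.149, x_land=98.788, impact vy=-1.707
  bounce: vy ← 0.51·1.707 = 0.871
Arc 6: start y=0.000, vy=0.871 → t=0.178, apex=0.039, x_land=100.571, impact vy=-0.871
  bounce: vy ← 0.51·0.871 = 0.444
Arc 7: start y=0.000, vy=0.444 → t=0.091, apex=0.010, x_land=101.481, impact vy=-0.444
  bounce: vy ← 0.51·0.444 = 0.226

1 4.837 32.455 48.615
2 2.624 8.441 74.983
3 1.338 2.196 88.431
4 0.682 0.571 95.290
5 0.348 0.149 98.788
6 0.178 0.039 100.571
7 0.091 0.010 101.481
final: 101.481 0.226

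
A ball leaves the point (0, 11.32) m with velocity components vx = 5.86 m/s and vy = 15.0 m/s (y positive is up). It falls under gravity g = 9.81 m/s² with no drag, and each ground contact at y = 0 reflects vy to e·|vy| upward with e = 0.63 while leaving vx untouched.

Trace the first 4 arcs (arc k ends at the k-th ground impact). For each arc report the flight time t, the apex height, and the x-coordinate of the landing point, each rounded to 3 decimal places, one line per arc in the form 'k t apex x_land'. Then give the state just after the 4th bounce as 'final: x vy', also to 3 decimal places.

Arc 1: start y=11.320, vy=15.000 → t=3.684, apex=22.788, x_land=21.591, impact vy=-21.145
  bounce: vy ← 0.63·21.145 = 13.321
Arc 2: start y=0.000, vy=13.321 → t=2.716, apex=9.045, x_land=37.506, impact vy=-13.321
  bounce: vy ← 0.63·13.321 = 8.392
Arc 3: start y=0.000, vy=8.392 → t=1.711, apex=3.590, x_land=47.532, impact vy=-8.392
  bounce: vy ← 0.63·8.392 = 5.287
Arc 4: start y=0.000, vy=5.287 → t=1.078, apex=1.425, x_land=53.849, impact vy=-5.287
  bounce: vy ← 0.63·5.287 = 3.331

1 3.684 22.788 21.591
2 2.716 9.045 37.506
3 1.711 3.590 47.532
4 1.078 1.425 53.849
final: 53.849 3.331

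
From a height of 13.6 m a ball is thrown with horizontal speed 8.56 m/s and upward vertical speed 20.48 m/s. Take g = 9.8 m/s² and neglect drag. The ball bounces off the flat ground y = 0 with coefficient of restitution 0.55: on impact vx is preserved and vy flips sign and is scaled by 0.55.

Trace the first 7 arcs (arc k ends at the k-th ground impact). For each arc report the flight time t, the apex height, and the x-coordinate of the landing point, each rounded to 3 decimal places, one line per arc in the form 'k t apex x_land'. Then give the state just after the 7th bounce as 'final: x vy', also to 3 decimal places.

Arc 1: start y=13.600, vy=20.480 → t=4.762, apex=35.000, x_land=40.766, impact vy=-26.191
  bounce: vy ← 0.55·26.191 = 14.405
Arc 2: start y=0.000, vy=14.405 → t=2.940, apex=10.587, x_land=65.931, impact vy=-14.405
  bounce: vy ← 0.55·14.405 = 7.923
Arc 3: start y=0.000, vy=7.923 → t=1.617, apex=3.203, x_land=79.772, impact vy=-7.923
  bounce: vy ← 0.55·7.923 = 4.358
Arc 4: start y=0.000, vy=4.358 → t=0.889, apex=0.969, x_land=87.384, impact vy=-4.358
  bounce: vy ← 0.55·4.358 = 2.397
Arc 5: start y=0.000, vy=2.397 → t=0.489, apex=0.293, x_land=91.571, impact vy=-2.397
  bounce: vy ← 0.55·2.397 = 1.318
Arc 6: start y=0.000, vy=1.318 → t=0.269, apex=0.089, x_land=93.874, impact vy=-1.318
  bounce: vy ← 0.55·1.318 = 0.725
Arc 7: start y=0.000, vy=0.725 → t=0.148, apex=0.027, x_land=95.141, impact vy=-0.725
  bounce: vy ← 0.55·0.725 = 0.399

1 4.762 35.000 40.766
2 2.940 10.587 65.931
3 1.617 3.203 79.772
4 0.889 0.969 87.384
5 0.489 0.293 91.571
6 0.269 0.089 93.874
7 0.148 0.027 95.141
final: 95.141 0.399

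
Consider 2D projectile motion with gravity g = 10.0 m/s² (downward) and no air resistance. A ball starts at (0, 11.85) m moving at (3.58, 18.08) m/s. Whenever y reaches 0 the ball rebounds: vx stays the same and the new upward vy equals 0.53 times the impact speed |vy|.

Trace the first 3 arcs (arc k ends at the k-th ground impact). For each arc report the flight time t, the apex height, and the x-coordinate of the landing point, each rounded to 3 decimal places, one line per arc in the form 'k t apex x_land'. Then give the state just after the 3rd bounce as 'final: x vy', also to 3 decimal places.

1 4.183 28.194 14.974
2 2.517 7.920 23.985
3 1.334 2.225 28.761
final: 28.761 3.535

Arc 1: start y=11.850, vy=18.080 → t=4.183, apex=28.194, x_land=14.974, impact vy=-23.746
  bounce: vy ← 0.53·23.746 = 12.586
Arc 2: start y=0.000, vy=12.586 → t=2.517, apex=7.920, x_land=23.985, impact vy=-12.586
  bounce: vy ← 0.53·12.586 = 6.670
Arc 3: start y=0.000, vy=6.670 → t=1.334, apex=2.225, x_land=28.761, impact vy=-6.670
  bounce: vy ← 0.53·6.670 = 3.535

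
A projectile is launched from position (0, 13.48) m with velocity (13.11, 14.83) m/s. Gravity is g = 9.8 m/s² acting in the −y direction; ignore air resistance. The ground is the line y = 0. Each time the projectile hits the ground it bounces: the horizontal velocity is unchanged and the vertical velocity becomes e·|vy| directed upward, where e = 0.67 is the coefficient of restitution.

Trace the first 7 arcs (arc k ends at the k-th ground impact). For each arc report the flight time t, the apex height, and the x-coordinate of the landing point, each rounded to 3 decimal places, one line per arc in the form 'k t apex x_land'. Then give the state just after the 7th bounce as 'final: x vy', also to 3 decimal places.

1 3.758 24.701 49.274
2 3.009 11.088 88.716
3 2.016 4.978 115.143
4 1.351 2.234 132.849
5 0.905 1.003 144.711
6 0.606 0.450 152.660
7 0.406 0.202 157.985
final: 157.985 1.334

Arc 1: start y=13.480, vy=14.830 → t=3.758, apex=24.701, x_land=49.274, impact vy=-22.003
  bounce: vy ← 0.67·22.003 = 14.742
Arc 2: start y=0.000, vy=14.742 → t=3.009, apex=11.088, x_land=88.716, impact vy=-14.742
  bounce: vy ← 0.67·14.742 = 9.877
Arc 3: start y=0.000, vy=9.877 → t=2.016, apex=4.978, x_land=115.143, impact vy=-9.877
  bounce: vy ← 0.67·9.877 = 6.618
Arc 4: start y=0.000, vy=6.618 → t=1.351, apex=2.234, x_land=132.849, impact vy=-6.618
  bounce: vy ← 0.67·6.618 = 4.434
Arc 5: start y=0.000, vy=4.434 → t=0.905, apex=1.003, x_land=144.711, impact vy=-4.434
  bounce: vy ← 0.67·4.434 = 2.971
Arc 6: start y=0.000, vy=2.971 → t=0.606, apex=0.450, x_land=152.660, impact vy=-2.971
  bounce: vy ← 0.67·2.971 = 1.990
Arc 7: start y=0.000, vy=1.990 → t=0.406, apex=0.202, x_land=157.985, impact vy=-1.990
  bounce: vy ← 0.67·1.990 = 1.334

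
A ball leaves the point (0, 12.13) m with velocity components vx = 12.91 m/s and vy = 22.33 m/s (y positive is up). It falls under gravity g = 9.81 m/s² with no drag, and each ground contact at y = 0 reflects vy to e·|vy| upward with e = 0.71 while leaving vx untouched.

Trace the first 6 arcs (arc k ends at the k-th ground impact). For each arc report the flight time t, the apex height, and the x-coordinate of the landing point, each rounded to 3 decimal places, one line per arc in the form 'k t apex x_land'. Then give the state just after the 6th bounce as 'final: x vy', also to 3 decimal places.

1 5.043 37.544 65.104
2 3.929 18.926 115.822
3 2.789 9.541 151.832
4 1.980 4.809 177.400
5 1.406 2.424 195.552
6 0.998 1.222 208.441
final: 208.441 3.477

Arc 1: start y=12.130, vy=22.330 → t=5.043, apex=37.544, x_land=65.104, impact vy=-27.141
  bounce: vy ← 0.71·27.141 = 19.270
Arc 2: start y=0.000, vy=19.270 → t=3.929, apex=18.926, x_land=115.822, impact vy=-19.270
  bounce: vy ← 0.71·19.270 = 13.682
Arc 3: start y=0.000, vy=13.682 → t=2.789, apex=9.541, x_land=151.832, impact vy=-13.682
  bounce: vy ← 0.71·13.682 = 9.714
Arc 4: start y=0.000, vy=9.714 → t=1.980, apex=4.809, x_land=177.400, impact vy=-9.714
  bounce: vy ← 0.71·9.714 = 6.897
Arc 5: start y=0.000, vy=6.897 → t=1.406, apex=2.424, x_land=195.552, impact vy=-6.897
  bounce: vy ← 0.71·6.897 = 4.897
Arc 6: start y=0.000, vy=4.897 → t=0.998, apex=1.222, x_land=208.441, impact vy=-4.897
  bounce: vy ← 0.71·4.897 = 3.477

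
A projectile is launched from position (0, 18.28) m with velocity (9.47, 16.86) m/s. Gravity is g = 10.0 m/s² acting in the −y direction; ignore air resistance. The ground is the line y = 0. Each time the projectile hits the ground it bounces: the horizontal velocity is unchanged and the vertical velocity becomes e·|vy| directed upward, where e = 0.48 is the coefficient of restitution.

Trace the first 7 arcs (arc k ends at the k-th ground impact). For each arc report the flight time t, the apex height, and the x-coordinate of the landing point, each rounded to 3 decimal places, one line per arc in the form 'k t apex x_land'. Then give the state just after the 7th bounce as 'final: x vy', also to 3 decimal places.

1 4.235 32.493 40.108
2 2.447 7.486 63.283
3 1.175 1.725 74.408
4 0.564 0.397 79.747
5 0.271 0.092 82.310
6 0.130 0.021 83.541
7 0.062 0.005 84.131
final: 84.131 0.150

Arc 1: start y=18.280, vy=16.860 → t=4.235, apex=32.493, x_land=40.108, impact vy=-25.492
  bounce: vy ← 0.48·25.492 = 12.236
Arc 2: start y=0.000, vy=12.236 → t=2.447, apex=7.486, x_land=63.283, impact vy=-12.236
  bounce: vy ← 0.48·12.236 = 5.873
Arc 3: start y=0.000, vy=5.873 → t=1.175, apex=1.725, x_land=74.408, impact vy=-5.873
  bounce: vy ← 0.48·5.873 = 2.819
Arc 4: start y=0.000, vy=2.819 → t=0.564, apex=0.397, x_land=79.747, impact vy=-2.819
  bounce: vy ← 0.48·2.819 = 1.353
Arc 5: start y=0.000, vy=1.353 → t=0.271, apex=0.092, x_land=82.310, impact vy=-1.353
  bounce: vy ← 0.48·1.353 = 0.650
Arc 6: start y=0.000, vy=0.650 → t=0.130, apex=0.021, x_land=83.541, impact vy=-0.650
  bounce: vy ← 0.48·0.650 = 0.312
Arc 7: start y=0.000, vy=0.312 → t=0.062, apex=0.005, x_land=84.131, impact vy=-0.312
  bounce: vy ← 0.48·0.312 = 0.150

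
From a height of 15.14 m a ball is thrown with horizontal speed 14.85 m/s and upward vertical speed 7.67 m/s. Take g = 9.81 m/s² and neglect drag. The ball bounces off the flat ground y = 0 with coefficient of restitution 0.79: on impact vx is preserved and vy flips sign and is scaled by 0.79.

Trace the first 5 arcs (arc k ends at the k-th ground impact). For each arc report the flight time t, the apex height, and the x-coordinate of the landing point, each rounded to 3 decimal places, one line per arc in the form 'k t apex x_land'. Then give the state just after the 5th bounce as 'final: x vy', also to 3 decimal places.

1 2.705 18.138 40.167
2 3.038 11.320 85.287
3 2.400 7.065 120.931
4 1.896 4.409 149.090
5 1.498 2.752 171.336
final: 171.336 5.805

Arc 1: start y=15.140, vy=7.670 → t=2.705, apex=18.138, x_land=40.167, impact vy=-18.865
  bounce: vy ← 0.79·18.865 = 14.903
Arc 2: start y=0.000, vy=14.903 → t=3.038, apex=11.320, x_land=85.287, impact vy=-14.903
  bounce: vy ← 0.79·14.903 = 11.773
Arc 3: start y=0.000, vy=11.773 → t=2.400, apex=7.065, x_land=120.931, impact vy=-11.773
  bounce: vy ← 0.79·11.773 = 9.301
Arc 4: start y=0.000, vy=9.301 → t=1.896, apex=4.409, x_land=149.090, impact vy=-9.301
  bounce: vy ← 0.79·9.301 = 7.348
Arc 5: start y=0.000, vy=7.348 → t=1.498, apex=2.752, x_land=171.336, impact vy=-7.348
  bounce: vy ← 0.79·7.348 = 5.805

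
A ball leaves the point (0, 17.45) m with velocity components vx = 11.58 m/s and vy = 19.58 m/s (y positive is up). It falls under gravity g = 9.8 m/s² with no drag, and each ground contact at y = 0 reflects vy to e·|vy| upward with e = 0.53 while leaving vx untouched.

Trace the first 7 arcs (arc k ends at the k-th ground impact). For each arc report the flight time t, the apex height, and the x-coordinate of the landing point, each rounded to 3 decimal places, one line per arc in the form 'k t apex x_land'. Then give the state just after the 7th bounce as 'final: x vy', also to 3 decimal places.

1 4.746 37.010 54.961
2 2.913 10.396 88.696
3 1.544 2.920 106.575
4 0.818 0.820 116.052
5 0.434 0.230 121.074
6 0.230 0.065 123.736
7 0.122 0.018 125.146
final: 125.146 0.316

Arc 1: start y=17.450, vy=19.580 → t=4.746, apex=37.010, x_land=54.961, impact vy=-26.933
  bounce: vy ← 0.53·26.933 = 14.275
Arc 2: start y=0.000, vy=14.275 → t=2.913, apex=10.396, x_land=88.696, impact vy=-14.275
  bounce: vy ← 0.53·14.275 = 7.566
Arc 3: start y=0.000, vy=7.566 → t=1.544, apex=2.920, x_land=106.575, impact vy=-7.566
  bounce: vy ← 0.53·7.566 = 4.010
Arc 4: start y=0.000, vy=4.010 → t=0.818, apex=0.820, x_land=116.052, impact vy=-4.010
  bounce: vy ← 0.53·4.010 = 2.125
Arc 5: start y=0.000, vy=2.125 → t=0.434, apex=0.230, x_land=121.074, impact vy=-2.125
  bounce: vy ← 0.53·2.125 = 1.126
Arc 6: start y=0.000, vy=1.126 → t=0.230, apex=0.065, x_land=123.736, impact vy=-1.126
  bounce: vy ← 0.53·1.126 = 0.597
Arc 7: start y=0.000, vy=0.597 → t=0.122, apex=0.018, x_land=125.146, impact vy=-0.597
  bounce: vy ← 0.53·0.597 = 0.316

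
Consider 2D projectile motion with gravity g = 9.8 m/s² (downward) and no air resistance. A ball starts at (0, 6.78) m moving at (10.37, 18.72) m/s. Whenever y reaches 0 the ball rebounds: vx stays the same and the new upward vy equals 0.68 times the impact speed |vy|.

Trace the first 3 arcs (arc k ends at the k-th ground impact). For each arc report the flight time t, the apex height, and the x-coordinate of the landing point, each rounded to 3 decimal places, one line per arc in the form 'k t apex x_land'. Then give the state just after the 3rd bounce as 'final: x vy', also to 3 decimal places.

Arc 1: start y=6.780, vy=18.720 → t=4.154, apex=24.660, x_land=43.072, impact vy=-21.985
  bounce: vy ← 0.68·21.985 = 14.950
Arc 2: start y=0.000, vy=14.950 → t=3.051, apex=11.403, x_land=74.710, impact vy=-14.950
  bounce: vy ← 0.68·14.950 = 10.166
Arc 3: start y=0.000, vy=10.166 → t=2.075, apex=5.273, x_land=96.224, impact vy=-10.166
  bounce: vy ← 0.68·10.166 = 6.913

1 4.154 24.660 43.072
2 3.051 11.403 74.710
3 2.075 5.273 96.224
final: 96.224 6.913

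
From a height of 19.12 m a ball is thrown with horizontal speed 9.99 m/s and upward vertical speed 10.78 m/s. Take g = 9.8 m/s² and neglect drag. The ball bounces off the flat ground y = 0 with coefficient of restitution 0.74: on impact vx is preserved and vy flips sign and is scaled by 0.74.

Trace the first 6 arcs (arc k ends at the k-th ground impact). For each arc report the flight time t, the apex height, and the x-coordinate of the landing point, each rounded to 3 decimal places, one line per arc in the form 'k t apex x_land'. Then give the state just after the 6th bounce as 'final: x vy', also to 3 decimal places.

1 3.361 25.049 33.576
2 3.346 13.717 67.005
3 2.476 7.511 91.743
4 1.832 4.113 110.049
5 1.356 2.252 123.595
6 1.003 1.233 133.619
final: 133.619 3.638

Arc 1: start y=19.120, vy=10.780 → t=3.361, apex=25.049, x_land=33.576, impact vy=-22.158
  bounce: vy ← 0.74·22.158 = 16.397
Arc 2: start y=0.000, vy=16.397 → t=3.346, apex=13.717, x_land=67.005, impact vy=-16.397
  bounce: vy ← 0.74·16.397 = 12.134
Arc 3: start y=0.000, vy=12.134 → t=2.476, apex=7.511, x_land=91.743, impact vy=-12.134
  bounce: vy ← 0.74·12.134 = 8.979
Arc 4: start y=0.000, vy=8.979 → t=1.832, apex=4.113, x_land=110.049, impact vy=-8.979
  bounce: vy ← 0.74·8.979 = 6.644
Arc 5: start y=0.000, vy=6.644 → t=1.356, apex=2.252, x_land=123.595, impact vy=-6.644
  bounce: vy ← 0.74·6.644 = 4.917
Arc 6: start y=0.000, vy=4.917 → t=1.003, apex=1.233, x_land=133.619, impact vy=-4.917
  bounce: vy ← 0.74·4.917 = 3.638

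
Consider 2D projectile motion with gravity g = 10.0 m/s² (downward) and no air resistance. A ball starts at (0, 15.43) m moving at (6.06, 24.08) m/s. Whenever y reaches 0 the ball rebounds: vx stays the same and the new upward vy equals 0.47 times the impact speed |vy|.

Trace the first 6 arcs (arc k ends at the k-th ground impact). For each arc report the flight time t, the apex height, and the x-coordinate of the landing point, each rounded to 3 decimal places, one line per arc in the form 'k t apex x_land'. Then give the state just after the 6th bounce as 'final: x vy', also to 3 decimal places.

1 5.389 44.422 32.655
2 2.802 9.813 49.635
3 1.317 2.168 57.615
4 0.619 0.479 61.365
5 0.291 0.106 63.128
6 0.137 0.023 63.957
final: 63.957 0.321

Arc 1: start y=15.430, vy=24.080 → t=5.389, apex=44.422, x_land=32.655, impact vy=-29.807
  bounce: vy ← 0.47·29.807 = 14.009
Arc 2: start y=0.000, vy=14.009 → t=2.802, apex=9.813, x_land=49.635, impact vy=-14.009
  bounce: vy ← 0.47·14.009 = 6.584
Arc 3: start y=0.000, vy=6.584 → t=1.317, apex=2.168, x_land=57.615, impact vy=-6.584
  bounce: vy ← 0.47·6.584 = 3.095
Arc 4: start y=0.000, vy=3.095 → t=0.619, apex=0.479, x_land=61.365, impact vy=-3.095
  bounce: vy ← 0.47·3.095 = 1.454
Arc 5: start y=0.000, vy=1.454 → t=0.291, apex=0.106, x_land=63.128, impact vy=-1.454
  bounce: vy ← 0.47·1.454 = 0.684
Arc 6: start y=0.000, vy=0.684 → t=0.137, apex=0.023, x_land=63.957, impact vy=-0.684
  bounce: vy ← 0.47·0.684 = 0.321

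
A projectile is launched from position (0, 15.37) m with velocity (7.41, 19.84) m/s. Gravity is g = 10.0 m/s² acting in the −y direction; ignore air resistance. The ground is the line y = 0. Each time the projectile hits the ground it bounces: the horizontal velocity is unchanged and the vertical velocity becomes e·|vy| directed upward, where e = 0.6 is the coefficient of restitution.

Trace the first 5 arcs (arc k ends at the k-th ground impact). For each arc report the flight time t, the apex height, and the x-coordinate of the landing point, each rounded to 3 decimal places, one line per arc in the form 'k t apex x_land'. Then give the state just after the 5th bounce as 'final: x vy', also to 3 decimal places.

1 4.632 35.051 34.321
2 3.177 12.618 57.864
3 1.906 4.543 71.990
4 1.144 1.635 80.466
5 0.686 0.589 85.551
final: 85.551 2.059

Arc 1: start y=15.370, vy=19.840 → t=4.632, apex=35.051, x_land=34.321, impact vy=-26.477
  bounce: vy ← 0.6·26.477 = 15.886
Arc 2: start y=0.000, vy=15.886 → t=3.177, apex=12.618, x_land=57.864, impact vy=-15.886
  bounce: vy ← 0.6·15.886 = 9.532
Arc 3: start y=0.000, vy=9.532 → t=1.906, apex=4.543, x_land=71.990, impact vy=-9.532
  bounce: vy ← 0.6·9.532 = 5.719
Arc 4: start y=0.000, vy=5.719 → t=1.144, apex=1.635, x_land=80.466, impact vy=-5.719
  bounce: vy ← 0.6·5.719 = 3.431
Arc 5: start y=0.000, vy=3.431 → t=0.686, apex=0.589, x_land=85.551, impact vy=-3.431
  bounce: vy ← 0.6·3.431 = 2.059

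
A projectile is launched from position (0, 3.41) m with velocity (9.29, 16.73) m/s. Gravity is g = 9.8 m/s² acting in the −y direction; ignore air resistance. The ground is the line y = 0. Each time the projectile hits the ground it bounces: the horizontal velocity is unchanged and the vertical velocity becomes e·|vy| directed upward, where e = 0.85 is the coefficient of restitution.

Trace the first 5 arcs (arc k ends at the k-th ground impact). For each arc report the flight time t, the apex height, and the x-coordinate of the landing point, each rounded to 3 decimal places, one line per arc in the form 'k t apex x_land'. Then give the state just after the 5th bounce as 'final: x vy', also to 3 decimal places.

Arc 1: start y=3.410, vy=16.730 → t=3.607, apex=17.690, x_land=33.511, impact vy=-18.621
  bounce: vy ← 0.85·18.621 = 15.828
Arc 2: start y=0.000, vy=15.828 → t=3.230, apex=12.781, x_land=63.519, impact vy=-15.828
  bounce: vy ← 0.85·15.828 = 13.453
Arc 3: start y=0.000, vy=13.453 → t=2.746, apex=9.234, x_land=89.025, impact vy=-13.453
  bounce: vy ← 0.85·13.453 = 11.435
Arc 4: start y=0.000, vy=11.435 → t=2.334, apex=6.672, x_land=110.706, impact vy=-11.435
  bounce: vy ← 0.85·11.435 = 9.720
Arc 5: start y=0.000, vy=9.720 → t=1.984, apex=4.820, x_land=129.134, impact vy=-9.720
  bounce: vy ← 0.85·9.720 = 8.262

1 3.607 17.690 33.511
2 3.230 12.781 63.519
3 2.746 9.234 89.025
4 2.334 6.672 110.706
5 1.984 4.820 129.134
final: 129.134 8.262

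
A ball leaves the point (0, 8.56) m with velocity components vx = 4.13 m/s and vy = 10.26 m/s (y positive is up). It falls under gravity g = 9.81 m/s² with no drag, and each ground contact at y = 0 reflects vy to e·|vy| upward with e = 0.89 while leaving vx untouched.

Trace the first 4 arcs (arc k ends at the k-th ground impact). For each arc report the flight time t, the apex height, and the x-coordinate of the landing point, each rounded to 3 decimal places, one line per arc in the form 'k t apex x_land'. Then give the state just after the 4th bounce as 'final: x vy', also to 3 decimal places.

1 2.731 13.925 11.278
2 2.999 11.030 23.665
3 2.669 8.737 34.689
4 2.376 6.921 44.500
final: 44.500 10.371

Arc 1: start y=8.560, vy=10.260 → t=2.731, apex=13.925, x_land=11.278, impact vy=-16.529
  bounce: vy ← 0.89·16.529 = 14.711
Arc 2: start y=0.000, vy=14.711 → t=2.999, apex=11.030, x_land=23.665, impact vy=-14.711
  bounce: vy ← 0.89·14.711 = 13.093
Arc 3: start y=0.000, vy=13.093 → t=2.669, apex=8.737, x_land=34.689, impact vy=-13.093
  bounce: vy ← 0.89·13.093 = 11.653
Arc 4: start y=0.000, vy=11.653 → t=2.376, apex=6.921, x_land=44.500, impact vy=-11.653
  bounce: vy ← 0.89·11.653 = 10.371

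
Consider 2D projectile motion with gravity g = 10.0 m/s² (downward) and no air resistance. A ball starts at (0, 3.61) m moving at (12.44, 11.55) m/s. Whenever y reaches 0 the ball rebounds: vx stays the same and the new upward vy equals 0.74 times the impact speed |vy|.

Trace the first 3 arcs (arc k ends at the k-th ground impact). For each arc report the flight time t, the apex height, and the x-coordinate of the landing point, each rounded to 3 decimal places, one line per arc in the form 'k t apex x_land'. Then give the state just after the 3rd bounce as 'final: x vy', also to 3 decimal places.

1 2.589 10.280 32.206
2 2.122 5.629 58.605
3 1.570 3.083 78.141
final: 78.141 5.810

Arc 1: start y=3.610, vy=11.550 → t=2.589, apex=10.280, x_land=32.206, impact vy=-14.339
  bounce: vy ← 0.74·14.339 = 10.611
Arc 2: start y=0.000, vy=10.611 → t=2.122, apex=5.629, x_land=58.605, impact vy=-10.611
  bounce: vy ← 0.74·10.611 = 7.852
Arc 3: start y=0.000, vy=7.852 → t=1.570, apex=3.083, x_land=78.141, impact vy=-7.852
  bounce: vy ← 0.74·7.852 = 5.810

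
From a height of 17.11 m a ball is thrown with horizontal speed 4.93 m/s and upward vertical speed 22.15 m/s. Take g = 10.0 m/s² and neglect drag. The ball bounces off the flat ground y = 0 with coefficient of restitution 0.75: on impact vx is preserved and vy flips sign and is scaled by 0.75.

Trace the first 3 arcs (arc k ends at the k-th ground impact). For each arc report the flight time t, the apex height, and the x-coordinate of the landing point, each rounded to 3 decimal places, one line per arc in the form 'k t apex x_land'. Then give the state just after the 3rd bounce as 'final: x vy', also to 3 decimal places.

Arc 1: start y=17.110, vy=22.150 → t=5.101, apex=41.641, x_land=25.147, impact vy=-28.859
  bounce: vy ← 0.75·28.859 = 21.644
Arc 2: start y=0.000, vy=21.644 → t=4.329, apex=23.423, x_land=46.488, impact vy=-21.644
  bounce: vy ← 0.75·21.644 = 16.233
Arc 3: start y=0.000, vy=16.233 → t=3.247, apex=13.176, x_land=62.494, impact vy=-16.233
  bounce: vy ← 0.75·16.233 = 12.175

1 5.101 41.641 25.147
2 4.329 23.423 46.488
3 3.247 13.176 62.494
final: 62.494 12.175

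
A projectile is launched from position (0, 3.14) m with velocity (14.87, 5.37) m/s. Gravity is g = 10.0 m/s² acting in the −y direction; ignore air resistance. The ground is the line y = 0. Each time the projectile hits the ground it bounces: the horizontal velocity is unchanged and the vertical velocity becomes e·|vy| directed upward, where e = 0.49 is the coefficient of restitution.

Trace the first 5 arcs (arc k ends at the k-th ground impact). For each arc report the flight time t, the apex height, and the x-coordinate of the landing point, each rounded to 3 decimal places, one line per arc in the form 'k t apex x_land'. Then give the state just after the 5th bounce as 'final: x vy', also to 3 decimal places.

Arc 1: start y=3.140, vy=5.370 → t=1.494, apex=4.582, x_land=22.220, impact vy=-9.573
  bounce: vy ← 0.49·9.573 = 4.691
Arc 2: start y=0.000, vy=4.691 → t=0.938, apex=1.100, x_land=36.170, impact vy=-4.691
  bounce: vy ← 0.49·4.691 = 2.298
Arc 3: start y=0.000, vy=2.298 → t=0.460, apex=0.264, x_land=43.005, impact vy=-2.298
  bounce: vy ← 0.49·2.298 = 1.126
Arc 4: start y=0.000, vy=1.126 → t=0.225, apex=0.063, x_land=46.355, impact vy=-1.126
  bounce: vy ← 0.49·1.126 = 0.552
Arc 5: start y=0.000, vy=0.552 → t=0.110, apex=0.015, x_land=47.996, impact vy=-0.552
  bounce: vy ← 0.49·0.552 = 0.270

1 1.494 4.582 22.220
2 0.938 1.100 36.170
3 0.460 0.264 43.005
4 0.225 0.063 46.355
5 0.110 0.015 47.996
final: 47.996 0.270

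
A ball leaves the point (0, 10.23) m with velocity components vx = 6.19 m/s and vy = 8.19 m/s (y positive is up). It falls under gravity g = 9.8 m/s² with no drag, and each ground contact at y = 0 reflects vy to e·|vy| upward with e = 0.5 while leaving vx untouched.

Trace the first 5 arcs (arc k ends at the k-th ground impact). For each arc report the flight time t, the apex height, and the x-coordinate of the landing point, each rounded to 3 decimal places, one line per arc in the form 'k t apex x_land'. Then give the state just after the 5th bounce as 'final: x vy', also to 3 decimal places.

1 2.505 13.652 15.505
2 1.669 3.413 25.838
3 0.835 0.853 31.004
4 0.417 0.213 33.587
5 0.209 0.053 34.878
final: 34.878 0.511

Arc 1: start y=10.230, vy=8.190 → t=2.505, apex=13.652, x_land=15.505, impact vy=-16.358
  bounce: vy ← 0.5·16.358 = 8.179
Arc 2: start y=0.000, vy=8.179 → t=1.669, apex=3.413, x_land=25.838, impact vy=-8.179
  bounce: vy ← 0.5·8.179 = 4.089
Arc 3: start y=0.000, vy=4.089 → t=0.835, apex=0.853, x_land=31.004, impact vy=-4.089
  bounce: vy ← 0.5·4.089 = 2.045
Arc 4: start y=0.000, vy=2.045 → t=0.417, apex=0.213, x_land=33.587, impact vy=-2.045
  bounce: vy ← 0.5·2.045 = 1.022
Arc 5: start y=0.000, vy=1.022 → t=0.209, apex=0.053, x_land=34.878, impact vy=-1.022
  bounce: vy ← 0.5·1.022 = 0.511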